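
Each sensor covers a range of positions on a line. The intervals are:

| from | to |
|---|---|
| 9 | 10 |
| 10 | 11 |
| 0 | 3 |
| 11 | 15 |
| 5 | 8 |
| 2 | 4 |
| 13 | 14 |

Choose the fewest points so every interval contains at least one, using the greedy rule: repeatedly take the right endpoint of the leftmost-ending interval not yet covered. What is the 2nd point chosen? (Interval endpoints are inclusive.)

Sort by right endpoint; whenever an interval is uncovered, place a point at its right end.
Sorted: [0,3] [2,4] [5,8] [9,10] [10,11] [13,14] [11,15]
{[0,3],[2,4]} hit by 3; {[5,8]} hit by 8; {[9,10],[10,11]} hit by 10; {[13,14],[11,15]} hit by 14.
Points: 3, 8, 10, 14 (4 total).

8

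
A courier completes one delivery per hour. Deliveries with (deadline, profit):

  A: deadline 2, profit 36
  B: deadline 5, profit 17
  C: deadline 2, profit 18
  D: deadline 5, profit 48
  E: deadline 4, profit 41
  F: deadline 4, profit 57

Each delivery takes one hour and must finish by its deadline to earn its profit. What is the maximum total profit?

Sort by profit descending; place each in the latest free slot ≤ its deadline.
By profit: F(d4,57), D(d5,48), E(d4,41), A(d2,36), C(d2,18), B(d5,17)
F→slot 4; D→slot 5; E→slot 3; A→slot 2; C→slot 1; B skipped.
Profit = 18 + 36 + 41 + 57 + 48 = 200

200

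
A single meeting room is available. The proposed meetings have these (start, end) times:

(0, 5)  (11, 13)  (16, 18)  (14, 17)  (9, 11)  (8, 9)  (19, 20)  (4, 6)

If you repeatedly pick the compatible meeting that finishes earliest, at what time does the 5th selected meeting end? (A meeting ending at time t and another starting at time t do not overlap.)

17

By end time: (0,5), (4,6), (8,9), (9,11), (11,13), (14,17), (16,18), (19,20).
Pick (0,5); next start ≥ 5 → (8,9); next start ≥ 9 → (9,11); next start ≥ 11 → (11,13); next start ≥ 13 → (14,17); next start ≥ 17 → (19,20).
Selected: (0,5) (8,9) (9,11) (11,13) (14,17) (19,20)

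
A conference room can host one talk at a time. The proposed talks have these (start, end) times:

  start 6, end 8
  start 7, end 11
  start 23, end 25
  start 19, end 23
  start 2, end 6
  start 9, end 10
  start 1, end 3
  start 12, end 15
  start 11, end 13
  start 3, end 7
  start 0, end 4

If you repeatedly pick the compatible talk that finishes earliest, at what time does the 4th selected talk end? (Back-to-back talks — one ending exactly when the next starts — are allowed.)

Greedy by earliest finish: after sorting by end time, pick each interval compatible with the last pick.
Sorted by end: (1,3)  (0,4)  (2,6)  (3,7)  (6,8)  (9,10)  (7,11)  (11,13)  (12,15)  (19,23)  (23,25)
take (1,3); take (3,7); take (9,10); skip (7,11); take (11,13); take (19,23); take (23,25).
Selected: (1,3) (3,7) (9,10) (11,13) (19,23) (23,25)

13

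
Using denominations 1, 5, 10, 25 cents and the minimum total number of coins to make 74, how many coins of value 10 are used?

2

74 − 2×25→24 − 2×10→4 − 4×1→0
Count of 10: 2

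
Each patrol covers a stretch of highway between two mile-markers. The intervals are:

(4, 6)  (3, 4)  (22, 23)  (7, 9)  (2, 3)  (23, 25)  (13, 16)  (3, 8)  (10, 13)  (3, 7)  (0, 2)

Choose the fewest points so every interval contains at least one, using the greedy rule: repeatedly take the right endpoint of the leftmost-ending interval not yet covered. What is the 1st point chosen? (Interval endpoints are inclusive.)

By right end: [0,2]  [2,3]  [3,4]  [4,6]  [3,7]  [3,8]  [7,9]  [10,13]  [13,16]  [22,23]  [23,25]
[0,2] uncovered → point at 2; [3,4] uncovered → point at 4; [7,9] uncovered → point at 9; [10,13] uncovered → point at 13; [22,23] uncovered → point at 23.
Points: 2, 4, 9, 13, 23 (5 total).

2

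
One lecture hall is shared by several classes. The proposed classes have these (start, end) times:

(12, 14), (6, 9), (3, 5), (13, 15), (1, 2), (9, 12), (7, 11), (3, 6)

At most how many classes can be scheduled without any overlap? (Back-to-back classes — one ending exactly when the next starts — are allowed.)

5

By end time: (1,2), (3,5), (3,6), (6,9), (7,11), (9,12), (12,14), (13,15).
Pick (1,2); next start ≥ 2 → (3,5); next start ≥ 5 → (6,9); next start ≥ 9 → (9,12); next start ≥ 12 → (12,14).
Selected 5 classes.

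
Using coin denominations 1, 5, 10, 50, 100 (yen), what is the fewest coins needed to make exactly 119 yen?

7

Greedy: take as many of the largest coin as possible, then repeat with the remainder.
119 = 1×100 + 1×10 + 1×5 + 4×1
Total coins = 1 + 1 + 1 + 4 = 7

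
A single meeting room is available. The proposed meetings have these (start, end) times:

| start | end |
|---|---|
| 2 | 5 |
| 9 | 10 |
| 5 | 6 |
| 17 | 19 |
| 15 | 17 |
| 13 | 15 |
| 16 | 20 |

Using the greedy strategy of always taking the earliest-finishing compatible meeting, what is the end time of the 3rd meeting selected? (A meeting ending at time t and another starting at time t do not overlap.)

Greedy by earliest finish: after sorting by end time, pick each interval compatible with the last pick.
Sorted by end: (2,5)  (5,6)  (9,10)  (13,15)  (15,17)  (17,19)  (16,20)
take (2,5); take (5,6); take (9,10); take (13,15); take (15,17); take (17,19).
Selected: (2,5) (5,6) (9,10) (13,15) (15,17) (17,19)

10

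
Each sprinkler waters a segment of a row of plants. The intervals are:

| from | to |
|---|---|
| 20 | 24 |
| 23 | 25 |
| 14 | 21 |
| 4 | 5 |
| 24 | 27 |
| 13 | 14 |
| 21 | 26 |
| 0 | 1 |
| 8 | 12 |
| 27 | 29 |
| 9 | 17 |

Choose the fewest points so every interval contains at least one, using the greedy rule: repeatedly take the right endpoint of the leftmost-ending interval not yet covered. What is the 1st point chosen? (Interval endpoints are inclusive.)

1

Process intervals by earliest right end; each time one isn't hit yet, stab at its right endpoint.
By right end: [0,1]  [4,5]  [8,12]  [13,14]  [9,17]  [14,21]  [20,24]  [23,25]  [21,26]  [24,27]  [27,29]
[0,1] uncovered → point at 1; [4,5] uncovered → point at 5; [8,12] uncovered → point at 12; [13,14] uncovered → point at 14; [20,24] uncovered → point at 24; [27,29] uncovered → point at 29.
Points: 1, 5, 12, 14, 24, 29 (6 total).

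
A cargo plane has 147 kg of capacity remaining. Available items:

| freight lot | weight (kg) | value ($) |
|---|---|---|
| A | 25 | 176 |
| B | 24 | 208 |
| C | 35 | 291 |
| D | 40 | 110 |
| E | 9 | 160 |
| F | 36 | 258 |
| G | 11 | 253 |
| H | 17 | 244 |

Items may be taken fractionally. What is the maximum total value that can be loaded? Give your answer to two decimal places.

1519.60

Greedy by value/weight ratio, highest first.
Order: G (253/11=23.00) > E (160/9=17.78) > H (244/17=14.35) > B (208/24=8.67) > C (291/35=8.31) > F (258/36=7.17) > A (176/25=7.04) > D (110/40=2.75)
Fill: take G (11 @ 253) → take E (9 @ 160) → take H (17 @ 244) → take B (24 @ 208) → take C (35 @ 291) → take F (36 @ 258) → take 15/25 of A → 105.60; 147/147 used.
Total value = 1519.60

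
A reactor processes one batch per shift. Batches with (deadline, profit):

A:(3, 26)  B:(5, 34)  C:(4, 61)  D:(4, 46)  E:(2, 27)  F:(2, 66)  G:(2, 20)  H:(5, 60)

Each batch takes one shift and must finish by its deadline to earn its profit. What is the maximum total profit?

267

By profit: F(d2,66), C(d4,61), H(d5,60), D(d4,46), B(d5,34), E(d2,27), A(d3,26), G(d2,20)
F→slot 2; C→slot 4; H→slot 5; D→slot 3; B→slot 1; E skipped; A skipped; G skipped.
Profit = 34 + 66 + 46 + 61 + 60 = 267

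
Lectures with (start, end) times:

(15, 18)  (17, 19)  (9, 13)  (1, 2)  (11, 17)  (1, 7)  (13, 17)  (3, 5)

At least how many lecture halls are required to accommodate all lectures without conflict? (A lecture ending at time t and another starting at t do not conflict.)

Count concurrent intervals with a sweep; the peak is the room count.
starts: [1, 1, 3, 9, 11, 13, 15, 17]
ends:   [2, 5, 7, 13, 17, 17, 18, 19]
s1→1 s1→2 e2→1 s3→2 e5→1 e7→0 s9→1 s11→2 e13→1 s13→2 s15→3  — peak 3.

3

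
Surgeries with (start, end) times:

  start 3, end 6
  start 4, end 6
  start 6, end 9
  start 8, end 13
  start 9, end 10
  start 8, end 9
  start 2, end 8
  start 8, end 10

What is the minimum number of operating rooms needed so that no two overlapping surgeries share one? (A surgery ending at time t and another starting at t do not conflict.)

4

Count concurrent intervals with a sweep; the peak is the room count.
Events (time:±→running): 2:+→1 3:+→2 4:+→3 6:-→2 6:-→1 6:+→2 8:-→1 8:+→2 8:+→3 8:+→4 … peak 4.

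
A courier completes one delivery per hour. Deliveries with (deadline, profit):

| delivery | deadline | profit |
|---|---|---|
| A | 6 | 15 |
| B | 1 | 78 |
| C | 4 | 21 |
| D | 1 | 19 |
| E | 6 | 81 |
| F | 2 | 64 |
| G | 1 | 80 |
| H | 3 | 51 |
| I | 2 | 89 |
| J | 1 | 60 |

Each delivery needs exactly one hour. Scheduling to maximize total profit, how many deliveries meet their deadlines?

Profit order: I=89 E=81 G=80 B=78 F=64 J=60 H=51 C=21 D=19 A=15
Assign: I→slot 2, E→slot 6, G→slot 1, B skipped, F skipped, J skipped, H→slot 3, C→slot 4, D skipped, A→slot 5.
Slots: [1:G] [2:I] [3:H] [4:C] [5:A] [6:E]
6 of 10 scheduled.

6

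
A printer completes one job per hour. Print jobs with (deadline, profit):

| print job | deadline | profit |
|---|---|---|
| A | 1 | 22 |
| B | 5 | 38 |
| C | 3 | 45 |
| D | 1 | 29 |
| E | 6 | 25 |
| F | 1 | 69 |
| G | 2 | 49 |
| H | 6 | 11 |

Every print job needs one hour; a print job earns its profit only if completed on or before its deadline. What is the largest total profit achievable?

237

Sort by profit descending; place each in the latest free slot ≤ its deadline.
Profit order: F=69 G=49 C=45 B=38 D=29 E=25 A=22 H=11
Assign: F→slot 1, G→slot 2, C→slot 3, B→slot 5, D skipped, E→slot 6, A skipped, H→slot 4.
Slots: [1:F] [2:G] [3:C] [4:H] [5:B] [6:E]
Profit = 69 + 49 + 45 + 11 + 38 + 25 = 237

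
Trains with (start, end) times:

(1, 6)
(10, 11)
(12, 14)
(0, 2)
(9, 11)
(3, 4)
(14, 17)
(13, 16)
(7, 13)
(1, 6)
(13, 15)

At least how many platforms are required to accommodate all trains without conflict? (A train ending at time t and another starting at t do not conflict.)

starts: [0, 1, 1, 3, 7, 9, 10, 12, 13, 13, 14]
ends:   [2, 4, 6, 6, 11, 11, 13, 14, 15, 16, 17]
s0→1 s1→2 s1→3  — peak 3.

3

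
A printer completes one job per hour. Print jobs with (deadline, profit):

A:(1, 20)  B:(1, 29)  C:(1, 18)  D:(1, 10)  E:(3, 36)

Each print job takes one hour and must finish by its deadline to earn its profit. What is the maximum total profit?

65

Profit order: E=36 B=29 A=20 C=18 D=10
Assign: E→slot 3, B→slot 1, A skipped, C skipped, D skipped.
Slots: [1:B] [3:E]
Profit = 29 + 36 = 65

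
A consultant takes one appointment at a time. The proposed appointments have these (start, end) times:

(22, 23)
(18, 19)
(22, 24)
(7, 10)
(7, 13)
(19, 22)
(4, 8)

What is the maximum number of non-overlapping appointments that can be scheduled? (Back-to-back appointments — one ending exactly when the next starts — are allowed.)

By end time: (4,8), (7,10), (7,13), (18,19), (19,22), (22,23), (22,24).
Pick (4,8); next start ≥ 8 → (18,19); next start ≥ 19 → (19,22); next start ≥ 22 → (22,23).
Selected 4 appointments.

4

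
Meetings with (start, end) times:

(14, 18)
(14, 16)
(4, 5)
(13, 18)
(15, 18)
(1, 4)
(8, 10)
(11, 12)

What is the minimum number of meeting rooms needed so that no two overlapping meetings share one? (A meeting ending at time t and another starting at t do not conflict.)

4

Count concurrent intervals with a sweep; the peak is the room count.
starts: [1, 4, 8, 11, 13, 14, 14, 15]
ends:   [4, 5, 10, 12, 16, 18, 18, 18]
s1→1 e4→0 s4→1 e5→0 s8→1 e10→0 s11→1 e12→0 s13→1 s14→2 s14→3 s15→4  — peak 4.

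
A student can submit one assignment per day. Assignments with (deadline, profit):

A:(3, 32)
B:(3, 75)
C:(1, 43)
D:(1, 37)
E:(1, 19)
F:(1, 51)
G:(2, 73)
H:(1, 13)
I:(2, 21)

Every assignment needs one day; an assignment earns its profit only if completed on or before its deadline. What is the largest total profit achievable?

Sort by profit descending; place each in the latest free slot ≤ its deadline.
By profit: B(d3,75), G(d2,73), F(d1,51), C(d1,43), D(d1,37), A(d3,32), I(d2,21), E(d1,19), H(d1,13)
B→slot 3; G→slot 2; F→slot 1; C skipped; D skipped; A skipped; I skipped; E skipped; H skipped.
Profit = 51 + 73 + 75 = 199

199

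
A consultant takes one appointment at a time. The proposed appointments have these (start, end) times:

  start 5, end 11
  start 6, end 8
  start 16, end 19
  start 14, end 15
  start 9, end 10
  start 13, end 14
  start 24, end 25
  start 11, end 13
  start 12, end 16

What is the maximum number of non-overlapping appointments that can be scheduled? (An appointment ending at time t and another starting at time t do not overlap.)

7

Greedy by earliest finish: after sorting by end time, pick each interval compatible with the last pick.
Sorted by end: (6,8)  (9,10)  (5,11)  (11,13)  (13,14)  (14,15)  (12,16)  (16,19)  (24,25)
take (6,8); take (9,10); take (11,13); take (13,14); take (14,15); take (16,19); take (24,25).
Selected 7 appointments.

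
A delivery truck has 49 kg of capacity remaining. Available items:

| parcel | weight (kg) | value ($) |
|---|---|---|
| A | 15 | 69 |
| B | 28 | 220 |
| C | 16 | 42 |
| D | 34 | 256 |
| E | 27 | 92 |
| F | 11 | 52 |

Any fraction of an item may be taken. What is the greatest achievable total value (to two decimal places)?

Greedy by value/weight ratio, highest first.
Order: B (220/28=7.86) > D (256/34=7.53) > F (52/11=4.73) > A (69/15=4.60) > E (92/27=3.41) > C (42/16=2.62)
Fill: take B (28 @ 220) → take 21/34 of D → 158.12; 49/49 used.
Total value = 378.12

378.12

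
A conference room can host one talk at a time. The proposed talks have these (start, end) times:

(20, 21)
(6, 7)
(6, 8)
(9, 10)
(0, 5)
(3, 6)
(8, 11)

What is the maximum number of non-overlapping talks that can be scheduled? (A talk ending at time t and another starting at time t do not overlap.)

Greedy by earliest finish: after sorting by end time, pick each interval compatible with the last pick.
Sorted by end: (0,5)  (3,6)  (6,7)  (6,8)  (9,10)  (8,11)  (20,21)
take (0,5); take (6,7); skip (6,8); take (9,10); skip (8,11); take (20,21).
Selected 4 talks.

4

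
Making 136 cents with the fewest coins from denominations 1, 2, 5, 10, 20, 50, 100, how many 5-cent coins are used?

136 − 1×100→36 − 1×20→16 − 1×10→6 − 1×5→1 − 1×1→0
Count of 5: 1

1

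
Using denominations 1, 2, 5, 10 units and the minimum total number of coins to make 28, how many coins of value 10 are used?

Greedy: take as many of the largest coin as possible, then repeat with the remainder.
28 − 2×10→8 − 1×5→3 − 1×2→1 − 1×1→0
Count of 10: 2

2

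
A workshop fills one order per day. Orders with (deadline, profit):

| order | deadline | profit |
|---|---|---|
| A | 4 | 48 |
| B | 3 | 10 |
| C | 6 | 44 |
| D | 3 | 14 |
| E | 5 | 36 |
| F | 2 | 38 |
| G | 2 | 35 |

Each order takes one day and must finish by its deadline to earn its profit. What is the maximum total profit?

215

Profit order: A=48 C=44 F=38 E=36 G=35 D=14 B=10
Assign: A→slot 4, C→slot 6, F→slot 2, E→slot 5, G→slot 1, D→slot 3, B skipped.
Slots: [1:G] [2:F] [3:D] [4:A] [5:E] [6:C]
Profit = 35 + 38 + 14 + 48 + 36 + 44 = 215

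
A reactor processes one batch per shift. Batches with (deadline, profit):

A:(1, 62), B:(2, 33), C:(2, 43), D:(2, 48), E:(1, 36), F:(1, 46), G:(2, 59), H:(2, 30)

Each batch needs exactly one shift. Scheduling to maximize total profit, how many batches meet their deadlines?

Sort by profit descending; place each in the latest free slot ≤ its deadline.
Profit order: A=62 G=59 D=48 F=46 C=43 E=36 B=33 H=30
Assign: A→slot 1, G→slot 2, D skipped, F skipped, C skipped, E skipped, B skipped, H skipped.
Slots: [1:A] [2:G]
2 of 8 scheduled.

2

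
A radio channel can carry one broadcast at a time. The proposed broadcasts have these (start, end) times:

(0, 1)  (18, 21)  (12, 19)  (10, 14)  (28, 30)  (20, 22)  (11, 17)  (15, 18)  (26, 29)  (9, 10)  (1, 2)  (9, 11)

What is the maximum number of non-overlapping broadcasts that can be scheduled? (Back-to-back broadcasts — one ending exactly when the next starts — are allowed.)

7

By end time: (0,1), (1,2), (9,10), (9,11), (10,14), (11,17), (15,18), (12,19), (18,21), (20,22), (26,29), (28,30).
Pick (0,1); next start ≥ 1 → (1,2); next start ≥ 2 → (9,10); next start ≥ 10 → (10,14); next start ≥ 14 → (15,18); next start ≥ 18 → (18,21); next start ≥ 21 → (26,29).
Selected 7 broadcasts.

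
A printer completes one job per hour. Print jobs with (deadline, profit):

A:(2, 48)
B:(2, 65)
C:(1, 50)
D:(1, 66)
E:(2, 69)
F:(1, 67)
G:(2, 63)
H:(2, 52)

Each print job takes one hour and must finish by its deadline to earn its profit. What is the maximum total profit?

136

By profit: E(d2,69), F(d1,67), D(d1,66), B(d2,65), G(d2,63), H(d2,52), C(d1,50), A(d2,48)
E→slot 2; F→slot 1; D skipped; B skipped; G skipped; H skipped; C skipped; A skipped.
Profit = 67 + 69 = 136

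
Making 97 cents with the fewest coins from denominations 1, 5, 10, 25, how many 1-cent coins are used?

2

97 − 3×25→22 − 2×10→2 − 2×1→0
Count of 1: 2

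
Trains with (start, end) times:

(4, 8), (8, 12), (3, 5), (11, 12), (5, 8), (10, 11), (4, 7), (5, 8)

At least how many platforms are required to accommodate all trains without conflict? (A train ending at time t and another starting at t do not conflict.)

The answer is the maximum number of intervals overlapping at any instant.
Events (time:±→running): 3:+→1 4:+→2 4:+→3 5:-→2 5:+→3 5:+→4 … peak 4.

4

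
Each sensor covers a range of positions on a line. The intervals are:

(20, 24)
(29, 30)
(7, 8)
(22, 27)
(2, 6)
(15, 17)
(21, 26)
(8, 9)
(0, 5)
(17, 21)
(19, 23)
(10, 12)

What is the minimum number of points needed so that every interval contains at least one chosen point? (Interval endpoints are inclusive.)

6

Sort by right endpoint; whenever an interval is uncovered, place a point at its right end.
By right end: [0,5]  [2,6]  [7,8]  [8,9]  [10,12]  [15,17]  [17,21]  [19,23]  [20,24]  [21,26]  [22,27]  [29,30]
[0,5] uncovered → point at 5; [7,8] uncovered → point at 8; [10,12] uncovered → point at 12; [15,17] uncovered → point at 17; [19,23] uncovered → point at 23; [29,30] uncovered → point at 30.
Points: 5, 8, 12, 17, 23, 30 (6 total).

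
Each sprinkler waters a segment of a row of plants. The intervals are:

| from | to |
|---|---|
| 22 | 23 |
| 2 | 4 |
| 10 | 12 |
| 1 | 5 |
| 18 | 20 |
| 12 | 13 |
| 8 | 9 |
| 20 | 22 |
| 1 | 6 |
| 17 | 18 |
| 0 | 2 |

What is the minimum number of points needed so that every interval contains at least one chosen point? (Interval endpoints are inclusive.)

Process intervals by earliest right end; each time one isn't hit yet, stab at its right endpoint.
By right end: [0,2]  [2,4]  [1,5]  [1,6]  [8,9]  [10,12]  [12,13]  [17,18]  [18,20]  [20,22]  [22,23]
[0,2] uncovered → point at 2; [8,9] uncovered → point at 9; [10,12] uncovered → point at 12; [17,18] uncovered → point at 18; [20,22] uncovered → point at 22.
Points: 2, 9, 12, 18, 22 (5 total).

5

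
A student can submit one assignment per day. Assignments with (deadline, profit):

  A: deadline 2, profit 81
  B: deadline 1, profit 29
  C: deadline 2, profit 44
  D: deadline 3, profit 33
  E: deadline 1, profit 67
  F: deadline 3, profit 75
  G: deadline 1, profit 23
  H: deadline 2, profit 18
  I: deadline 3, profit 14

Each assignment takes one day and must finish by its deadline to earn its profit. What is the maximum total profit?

Take jobs in profit order; each goes to the latest open slot no later than its deadline.
By profit: A(d2,81), F(d3,75), E(d1,67), C(d2,44), D(d3,33), B(d1,29), G(d1,23), H(d2,18), I(d3,14)
A→slot 2; F→slot 3; E→slot 1; C skipped; D skipped; B skipped; G skipped; H skipped; I skipped.
Profit = 67 + 81 + 75 = 223

223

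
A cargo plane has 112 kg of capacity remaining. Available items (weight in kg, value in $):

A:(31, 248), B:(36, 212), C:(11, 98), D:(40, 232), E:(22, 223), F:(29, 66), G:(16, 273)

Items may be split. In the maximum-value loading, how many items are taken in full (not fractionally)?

Order: G (273/16=17.06) > E (223/22=10.14) > C (98/11=8.91) > A (248/31=8.00) > B (212/36=5.89) > D (232/40=5.80) > F (66/29=2.28)
Fill: take G (16 @ 273) → take E (22 @ 223) → take C (11 @ 98) → take A (31 @ 248) → take 32/36 of B → 188.44; 112/112 used.
4 item(s) taken whole; one partial (take 32/36 of B).

4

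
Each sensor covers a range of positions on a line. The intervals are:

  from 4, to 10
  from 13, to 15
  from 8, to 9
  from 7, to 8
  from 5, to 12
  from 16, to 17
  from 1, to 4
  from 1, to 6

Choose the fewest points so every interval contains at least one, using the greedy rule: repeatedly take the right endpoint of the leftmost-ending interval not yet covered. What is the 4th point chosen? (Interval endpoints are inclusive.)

17

By right end: [1,4]  [1,6]  [7,8]  [8,9]  [4,10]  [5,12]  [13,15]  [16,17]
[1,4] uncovered → point at 4; [7,8] uncovered → point at 8; [13,15] uncovered → point at 15; [16,17] uncovered → point at 17.
Points: 4, 8, 15, 17 (4 total).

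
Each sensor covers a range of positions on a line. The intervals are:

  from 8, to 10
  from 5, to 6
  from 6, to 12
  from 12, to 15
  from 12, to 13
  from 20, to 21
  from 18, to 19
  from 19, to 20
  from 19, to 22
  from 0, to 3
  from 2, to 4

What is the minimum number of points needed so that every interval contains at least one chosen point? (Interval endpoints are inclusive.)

6

Process intervals by earliest right end; each time one isn't hit yet, stab at its right endpoint.
By right end: [0,3]  [2,4]  [5,6]  [8,10]  [6,12]  [12,13]  [12,15]  [18,19]  [19,20]  [20,21]  [19,22]
[0,3] uncovered → point at 3; [5,6] uncovered → point at 6; [8,10] uncovered → point at 10; [12,13] uncovered → point at 13; [18,19] uncovered → point at 19; [20,21] uncovered → point at 21.
Points: 3, 6, 10, 13, 19, 21 (6 total).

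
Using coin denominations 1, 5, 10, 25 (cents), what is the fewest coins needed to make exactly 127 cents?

Greedy: take as many of the largest coin as possible, then repeat with the remainder.
127 = 5×25 + 2×1
Total coins = 5 + 2 = 7

7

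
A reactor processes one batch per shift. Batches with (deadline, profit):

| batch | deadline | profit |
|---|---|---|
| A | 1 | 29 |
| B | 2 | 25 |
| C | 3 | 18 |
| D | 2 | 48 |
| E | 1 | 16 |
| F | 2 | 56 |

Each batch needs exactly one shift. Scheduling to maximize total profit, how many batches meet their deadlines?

3

By profit: F(d2,56), D(d2,48), A(d1,29), B(d2,25), C(d3,18), E(d1,16)
F→slot 2; D→slot 1; A skipped; B skipped; C→slot 3; E skipped.
3 of 6 scheduled.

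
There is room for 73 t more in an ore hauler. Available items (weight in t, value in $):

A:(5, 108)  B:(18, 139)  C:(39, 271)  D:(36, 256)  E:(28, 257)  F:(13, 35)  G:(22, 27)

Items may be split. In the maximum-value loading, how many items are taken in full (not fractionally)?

Greedy by value/weight ratio, highest first.
Ratios (sorted): A 21.60, E 9.18, B 7.72, D 7.11, C 6.95, F 2.69, G 1.23
take A (5 @ 108); take E (28 @ 257); take B (18 @ 139); take 22/36 of D → 156.44. Capacity used 73/73.
3 item(s) taken whole; one partial (take 22/36 of D).

3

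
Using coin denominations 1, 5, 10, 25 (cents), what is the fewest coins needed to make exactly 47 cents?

47 = 1×25 + 2×10 + 2×1
Total coins = 1 + 2 + 2 = 5

5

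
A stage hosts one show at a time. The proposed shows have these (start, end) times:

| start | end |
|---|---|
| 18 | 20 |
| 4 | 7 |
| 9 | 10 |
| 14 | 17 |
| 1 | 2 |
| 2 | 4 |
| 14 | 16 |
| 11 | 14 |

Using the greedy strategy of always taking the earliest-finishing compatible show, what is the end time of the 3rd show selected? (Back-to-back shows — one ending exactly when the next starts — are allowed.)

7

Order by finish time; keep every interval that doesn't clash with the previous kept one.
Sorted by end: (1,2)  (2,4)  (4,7)  (9,10)  (11,14)  (14,16)  (14,17)  (18,20)
take (1,2); take (2,4); take (4,7); take (9,10); take (11,14); take (14,16); skip (14,17); take (18,20).
Selected: (1,2) (2,4) (4,7) (9,10) (11,14) (14,16) (18,20)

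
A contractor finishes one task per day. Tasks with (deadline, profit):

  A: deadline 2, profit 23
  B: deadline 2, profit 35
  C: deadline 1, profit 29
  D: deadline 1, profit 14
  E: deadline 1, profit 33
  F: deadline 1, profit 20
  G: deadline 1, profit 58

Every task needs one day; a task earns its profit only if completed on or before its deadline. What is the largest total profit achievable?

Profit order: G=58 B=35 E=33 C=29 A=23 F=20 D=14
Assign: G→slot 1, B→slot 2, E skipped, C skipped, A skipped, F skipped, D skipped.
Slots: [1:G] [2:B]
Profit = 58 + 35 = 93

93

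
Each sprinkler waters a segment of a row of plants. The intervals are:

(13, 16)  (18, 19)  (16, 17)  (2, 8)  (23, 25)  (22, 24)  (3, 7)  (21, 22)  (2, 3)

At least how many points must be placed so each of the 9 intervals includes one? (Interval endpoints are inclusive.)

Process intervals by earliest right end; each time one isn't hit yet, stab at its right endpoint.
By right end: [2,3]  [3,7]  [2,8]  [13,16]  [16,17]  [18,19]  [21,22]  [22,24]  [23,25]
[2,3] uncovered → point at 3; [13,16] uncovered → point at 16; [18,19] uncovered → point at 19; [21,22] uncovered → point at 22; [23,25] uncovered → point at 25.
Points: 3, 16, 19, 22, 25 (5 total).

5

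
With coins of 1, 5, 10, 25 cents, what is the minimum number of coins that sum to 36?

Greedy: take as many of the largest coin as possible, then repeat with the remainder.
36 − 1×25→11 − 1×10→1 − 1×1→0
Total coins = 1 + 1 + 1 = 3

3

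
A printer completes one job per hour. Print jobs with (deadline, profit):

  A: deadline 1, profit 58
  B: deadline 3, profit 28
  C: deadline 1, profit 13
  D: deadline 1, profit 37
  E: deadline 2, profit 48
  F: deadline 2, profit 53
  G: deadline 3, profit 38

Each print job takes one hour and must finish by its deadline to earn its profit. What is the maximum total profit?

Sort by profit descending; place each in the latest free slot ≤ its deadline.
By profit: A(d1,58), F(d2,53), E(d2,48), G(d3,38), D(d1,37), B(d3,28), C(d1,13)
A→slot 1; F→slot 2; E skipped; G→slot 3; D skipped; B skipped; C skipped.
Profit = 58 + 53 + 38 = 149

149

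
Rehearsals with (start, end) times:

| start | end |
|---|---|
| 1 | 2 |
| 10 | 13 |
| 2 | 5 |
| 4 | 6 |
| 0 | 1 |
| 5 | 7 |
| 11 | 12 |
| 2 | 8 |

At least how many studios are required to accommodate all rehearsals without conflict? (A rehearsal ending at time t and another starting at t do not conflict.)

The answer is the maximum number of intervals overlapping at any instant.
Events (time:±→running): 0:+→1 1:-→0 1:+→1 2:-→0 2:+→1 2:+→2 4:+→3 … peak 3.

3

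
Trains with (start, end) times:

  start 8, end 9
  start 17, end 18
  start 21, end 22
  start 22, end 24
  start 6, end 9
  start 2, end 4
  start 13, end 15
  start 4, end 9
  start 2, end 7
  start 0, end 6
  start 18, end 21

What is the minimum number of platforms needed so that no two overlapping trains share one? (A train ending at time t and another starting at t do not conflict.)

3

starts: [0, 2, 2, 4, 6, 8, 13, 17, 18, 21, 22]
ends:   [4, 6, 7, 9, 9, 9, 15, 18, 21, 22, 24]
s0→1 s2→2 s2→3  — peak 3.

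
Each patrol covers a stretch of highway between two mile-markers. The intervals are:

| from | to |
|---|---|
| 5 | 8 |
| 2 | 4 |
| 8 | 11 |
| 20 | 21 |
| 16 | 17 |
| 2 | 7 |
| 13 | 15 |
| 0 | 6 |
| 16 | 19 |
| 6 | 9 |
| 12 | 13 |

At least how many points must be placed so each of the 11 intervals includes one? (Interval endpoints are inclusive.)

Sort by right endpoint; whenever an interval is uncovered, place a point at its right end.
By right end: [2,4]  [0,6]  [2,7]  [5,8]  [6,9]  [8,11]  [12,13]  [13,15]  [16,17]  [16,19]  [20,21]
[2,4] uncovered → point at 4; [5,8] uncovered → point at 8; [12,13] uncovered → point at 13; [16,17] uncovered → point at 17; [20,21] uncovered → point at 21.
Points: 4, 8, 13, 17, 21 (5 total).

5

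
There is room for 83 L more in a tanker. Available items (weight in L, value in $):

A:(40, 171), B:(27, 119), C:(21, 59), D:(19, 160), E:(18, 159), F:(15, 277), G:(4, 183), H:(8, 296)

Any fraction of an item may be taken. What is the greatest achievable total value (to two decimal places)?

Greedy by value/weight ratio, highest first.
Ratios (sorted): G 45.75, H 37.00, F 18.47, E 8.83, D 8.42, B 4.41, A 4.28, C 2.81
take G (4 @ 183); take H (8 @ 296); take F (15 @ 277); take E (18 @ 159); take D (19 @ 160); take 19/27 of B → 83.74. Capacity used 83/83.
Total value = 1158.74

1158.74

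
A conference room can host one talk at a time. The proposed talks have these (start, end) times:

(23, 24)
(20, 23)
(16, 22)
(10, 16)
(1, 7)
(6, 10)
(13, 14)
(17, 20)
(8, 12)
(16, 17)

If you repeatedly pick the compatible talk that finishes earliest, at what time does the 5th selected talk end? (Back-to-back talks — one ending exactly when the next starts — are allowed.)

20

By end time: (1,7), (6,10), (8,12), (13,14), (10,16), (16,17), (17,20), (16,22), (20,23), (23,24).
Pick (1,7); next start ≥ 7 → (8,12); next start ≥ 12 → (13,14); next start ≥ 14 → (16,17); next start ≥ 17 → (17,20); next start ≥ 20 → (20,23); next start ≥ 23 → (23,24).
Selected: (1,7) (8,12) (13,14) (16,17) (17,20) (20,23) (23,24)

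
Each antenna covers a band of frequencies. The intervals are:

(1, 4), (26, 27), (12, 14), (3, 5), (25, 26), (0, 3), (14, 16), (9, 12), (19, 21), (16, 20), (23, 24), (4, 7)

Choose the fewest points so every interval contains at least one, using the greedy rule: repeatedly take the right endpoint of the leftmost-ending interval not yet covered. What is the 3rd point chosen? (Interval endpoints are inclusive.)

Sort by right endpoint; whenever an interval is uncovered, place a point at its right end.
By right end: [0,3]  [1,4]  [3,5]  [4,7]  [9,12]  [12,14]  [14,16]  [16,20]  [19,21]  [23,24]  [25,26]  [26,27]
[0,3] uncovered → point at 3; [4,7] uncovered → point at 7; [9,12] uncovered → point at 12; [14,16] uncovered → point at 16; [19,21] uncovered → point at 21; [23,24] uncovered → point at 24; [25,26] uncovered → point at 26.
Points: 3, 7, 12, 16, 21, 24, 26 (7 total).

12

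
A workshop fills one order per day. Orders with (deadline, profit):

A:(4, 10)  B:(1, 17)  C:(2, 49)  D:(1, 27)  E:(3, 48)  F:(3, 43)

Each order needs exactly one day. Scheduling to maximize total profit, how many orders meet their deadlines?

Take jobs in profit order; each goes to the latest open slot no later than its deadline.
Profit order: C=49 E=48 F=43 D=27 B=17 A=10
Assign: C→slot 2, E→slot 3, F→slot 1, D skipped, B skipped, A→slot 4.
Slots: [1:F] [2:C] [3:E] [4:A]
4 of 6 scheduled.

4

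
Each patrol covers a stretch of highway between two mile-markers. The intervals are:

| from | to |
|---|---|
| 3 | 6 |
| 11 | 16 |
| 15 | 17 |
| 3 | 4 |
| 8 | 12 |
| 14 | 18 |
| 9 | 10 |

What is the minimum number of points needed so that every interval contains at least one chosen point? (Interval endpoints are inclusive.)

3

Sorted: [3,4] [3,6] [9,10] [8,12] [11,16] [15,17] [14,18]
{[3,4],[3,6]} hit by 4; {[9,10],[8,12]} hit by 10; {[11,16],[15,17],[14,18]} hit by 16.
Points: 4, 10, 16 (3 total).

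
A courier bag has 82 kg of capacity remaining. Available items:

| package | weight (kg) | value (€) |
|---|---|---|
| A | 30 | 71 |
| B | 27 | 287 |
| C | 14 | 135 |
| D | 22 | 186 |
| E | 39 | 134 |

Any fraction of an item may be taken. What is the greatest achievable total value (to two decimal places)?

Ratios (sorted): B 10.63, C 9.64, D 8.45, E 3.44, A 2.37
take B (27 @ 287); take C (14 @ 135); take D (22 @ 186); take 19/39 of E → 65.28. Capacity used 82/82.
Total value = 673.28

673.28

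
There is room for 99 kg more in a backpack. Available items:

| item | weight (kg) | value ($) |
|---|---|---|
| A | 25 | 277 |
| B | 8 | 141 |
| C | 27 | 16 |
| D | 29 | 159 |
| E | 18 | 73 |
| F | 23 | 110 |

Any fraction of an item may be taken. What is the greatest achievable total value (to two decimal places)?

743.78

Ratios (sorted): B 17.62, A 11.08, D 5.48, F 4.78, E 4.06, C 0.59
take B (8 @ 141); take A (25 @ 277); take D (29 @ 159); take F (23 @ 110); take 14/18 of E → 56.78. Capacity used 99/99.
Total value = 743.78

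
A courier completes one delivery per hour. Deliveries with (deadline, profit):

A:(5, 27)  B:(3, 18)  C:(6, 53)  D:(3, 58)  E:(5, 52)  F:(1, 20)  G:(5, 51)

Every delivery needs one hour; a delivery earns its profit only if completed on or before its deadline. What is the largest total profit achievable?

261

Sort by profit descending; place each in the latest free slot ≤ its deadline.
By profit: D(d3,58), C(d6,53), E(d5,52), G(d5,51), A(d5,27), F(d1,20), B(d3,18)
D→slot 3; C→slot 6; E→slot 5; G→slot 4; A→slot 2; F→slot 1; B skipped.
Profit = 20 + 27 + 58 + 51 + 52 + 53 = 261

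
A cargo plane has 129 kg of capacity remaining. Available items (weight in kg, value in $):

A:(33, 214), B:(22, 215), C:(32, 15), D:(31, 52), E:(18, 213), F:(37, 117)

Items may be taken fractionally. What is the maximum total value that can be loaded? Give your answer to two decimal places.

Sort by value per unit weight and fill in that order.
Ratios (sorted): E 11.83, B 9.77, A 6.48, F 3.16, D 1.68, C 0.47
take E (18 @ 213); take B (22 @ 215); take A (33 @ 214); take F (37 @ 117); take 19/31 of D → 31.87. Capacity used 129/129.
Total value = 790.87

790.87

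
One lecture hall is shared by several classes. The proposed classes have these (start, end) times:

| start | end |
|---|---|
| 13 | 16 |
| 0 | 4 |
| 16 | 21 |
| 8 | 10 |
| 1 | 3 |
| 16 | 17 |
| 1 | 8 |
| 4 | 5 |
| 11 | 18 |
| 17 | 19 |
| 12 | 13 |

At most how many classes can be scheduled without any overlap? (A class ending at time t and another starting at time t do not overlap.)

Greedy by earliest finish: after sorting by end time, pick each interval compatible with the last pick.
Sorted by end: (1,3)  (0,4)  (4,5)  (1,8)  (8,10)  (12,13)  (13,16)  (16,17)  (11,18)  (17,19)  (16,21)
take (1,3); skip (0,4); take (4,5); skip (1,8); take (8,10); take (12,13); take (13,16); take (16,17); skip (11,18); take (17,19).
Selected 7 classes.

7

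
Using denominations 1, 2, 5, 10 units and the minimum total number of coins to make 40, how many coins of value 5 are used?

0

40 = 4×10
Count of 5: 0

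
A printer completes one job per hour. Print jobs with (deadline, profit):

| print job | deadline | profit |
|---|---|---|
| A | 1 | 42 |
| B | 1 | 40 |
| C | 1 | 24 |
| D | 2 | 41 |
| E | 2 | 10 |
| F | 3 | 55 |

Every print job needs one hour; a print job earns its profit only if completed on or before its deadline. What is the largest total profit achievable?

By profit: F(d3,55), A(d1,42), D(d2,41), B(d1,40), C(d1,24), E(d2,10)
F→slot 3; A→slot 1; D→slot 2; B skipped; C skipped; E skipped.
Profit = 42 + 41 + 55 = 138

138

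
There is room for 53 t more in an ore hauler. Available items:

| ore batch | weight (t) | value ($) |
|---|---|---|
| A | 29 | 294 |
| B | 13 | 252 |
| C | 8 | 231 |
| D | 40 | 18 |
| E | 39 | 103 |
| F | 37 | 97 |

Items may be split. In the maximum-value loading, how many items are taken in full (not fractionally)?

3

Greedy by value/weight ratio, highest first.
Order: C (231/8=28.88) > B (252/13=19.38) > A (294/29=10.14) > E (103/39=2.64) > F (97/37=2.62) > D (18/40=0.45)
Fill: take C (8 @ 231) → take B (13 @ 252) → take A (29 @ 294) → take 3/39 of E → 7.92; 53/53 used.
3 item(s) taken whole; one partial (take 3/39 of E).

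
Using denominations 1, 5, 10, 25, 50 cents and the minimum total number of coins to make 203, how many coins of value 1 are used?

203 − 4×50→3 − 3×1→0
Count of 1: 3

3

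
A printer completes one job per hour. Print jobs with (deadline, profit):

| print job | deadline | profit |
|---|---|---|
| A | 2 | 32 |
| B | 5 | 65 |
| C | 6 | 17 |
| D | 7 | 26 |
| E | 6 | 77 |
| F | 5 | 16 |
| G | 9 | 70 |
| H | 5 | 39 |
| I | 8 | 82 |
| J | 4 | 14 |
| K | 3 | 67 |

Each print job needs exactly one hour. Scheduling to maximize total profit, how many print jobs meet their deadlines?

By profit: I(d8,82), E(d6,77), G(d9,70), K(d3,67), B(d5,65), H(d5,39), A(d2,32), D(d7,26), C(d6,17), F(d5,16), J(d4,14)
I→slot 8; E→slot 6; G→slot 9; K→slot 3; B→slot 5; H→slot 4; A→slot 2; D→slot 7; C→slot 1; F skipped; J skipped.
9 of 11 scheduled.

9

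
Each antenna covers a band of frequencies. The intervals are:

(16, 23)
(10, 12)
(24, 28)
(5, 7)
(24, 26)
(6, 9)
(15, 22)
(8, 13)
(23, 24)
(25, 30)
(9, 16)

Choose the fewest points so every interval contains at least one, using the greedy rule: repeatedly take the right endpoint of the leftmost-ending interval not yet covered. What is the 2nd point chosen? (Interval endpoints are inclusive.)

Sorted: [5,7] [6,9] [10,12] [8,13] [9,16] [15,22] [16,23] [23,24] [24,26] [24,28] [25,30]
{[5,7],[6,9]} hit by 7; {[10,12],[8,13],[9,16]} hit by 12; {[15,22],[16,23]} hit by 22; {[23,24],[24,26],[24,28]} hit by 24; {[25,30]} hit by 30.
Points: 7, 12, 22, 24, 30 (5 total).

12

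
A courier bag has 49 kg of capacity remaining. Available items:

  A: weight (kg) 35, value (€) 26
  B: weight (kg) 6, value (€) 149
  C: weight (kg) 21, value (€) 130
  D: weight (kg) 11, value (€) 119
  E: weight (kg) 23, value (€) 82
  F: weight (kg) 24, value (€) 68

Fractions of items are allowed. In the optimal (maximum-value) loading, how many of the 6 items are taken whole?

3

Greedy by value/weight ratio, highest first.
Ratios (sorted): B 24.83, D 10.82, C 6.19, E 3.57, F 2.83, A 0.74
take B (6 @ 149); take D (11 @ 119); take C (21 @ 130); take 11/23 of E → 39.22. Capacity used 49/49.
3 item(s) taken whole; one partial (take 11/23 of E).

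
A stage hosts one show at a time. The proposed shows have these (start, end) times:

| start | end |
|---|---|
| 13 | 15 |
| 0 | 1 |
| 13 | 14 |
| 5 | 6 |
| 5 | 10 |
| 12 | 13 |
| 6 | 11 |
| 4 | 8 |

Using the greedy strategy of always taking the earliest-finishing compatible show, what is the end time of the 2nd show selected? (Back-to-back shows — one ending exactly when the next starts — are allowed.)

6

Sort by end time and greedily take each interval whose start is ≥ the last chosen end.
Sorted by end: (0,1)  (5,6)  (4,8)  (5,10)  (6,11)  (12,13)  (13,14)  (13,15)
take (0,1); take (5,6); skip (4,8); skip (5,10); take (6,11); take (12,13); take (13,14).
Selected: (0,1) (5,6) (6,11) (12,13) (13,14)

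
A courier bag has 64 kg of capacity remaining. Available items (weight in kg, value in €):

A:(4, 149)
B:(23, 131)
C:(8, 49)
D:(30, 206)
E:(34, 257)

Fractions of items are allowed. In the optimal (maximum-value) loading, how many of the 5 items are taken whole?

2

Order: A (149/4=37.25) > E (257/34=7.56) > D (206/30=6.87) > C (49/8=6.12) > B (131/23=5.70)
Fill: take A (4 @ 149) → take E (34 @ 257) → take 26/30 of D → 178.53; 64/64 used.
2 item(s) taken whole; one partial (take 26/30 of D).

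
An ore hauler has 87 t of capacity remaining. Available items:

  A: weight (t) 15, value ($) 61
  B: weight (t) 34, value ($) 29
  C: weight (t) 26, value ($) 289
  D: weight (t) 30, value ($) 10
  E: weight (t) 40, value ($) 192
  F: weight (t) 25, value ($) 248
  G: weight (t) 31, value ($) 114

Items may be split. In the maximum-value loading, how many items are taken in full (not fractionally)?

2

Sort by value per unit weight and fill in that order.
Ratios (sorted): C 11.12, F 9.92, E 4.80, A 4.07, G 3.68, B 0.85, D 0.33
take C (26 @ 289); take F (25 @ 248); take 36/40 of E → 172.80. Capacity used 87/87.
2 item(s) taken whole; one partial (take 36/40 of E).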